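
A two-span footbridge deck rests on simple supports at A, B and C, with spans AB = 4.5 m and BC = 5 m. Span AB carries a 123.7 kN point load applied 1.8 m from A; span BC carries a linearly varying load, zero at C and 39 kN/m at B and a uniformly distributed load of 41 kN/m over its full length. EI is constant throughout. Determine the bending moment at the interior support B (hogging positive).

M_B = 145.9 kN·m

Release continuity at B by inserting a hinge; the redundant is the internal moment M_B. The primary structure is two simply-supported spans AB and BC.
Discontinuity in slope at B on the released structure — sum the simple-span end rotations:
  span AB: point load 123.7 at a = 1.8: Pab(L + a)/(6LEI) = 140.3/EI
  span BC: triangular load, peak 39: w₀L³/(45EI) = 108.3/EI
  span BC: UDL 41: wL³/(24EI) = 213.5/EI
  relative rotation θ_0 = (140.3 + 321.9)/EI = 462.2/EI
A unit hogging moment at B produces rotation L₁/(3EI) + L₂/(3EI) = 3.167/EI.
Compatibility: M_B·(L₁+L₂)/(3EI) = θ_0, giving M_B = 145.9 kN·m (hogging).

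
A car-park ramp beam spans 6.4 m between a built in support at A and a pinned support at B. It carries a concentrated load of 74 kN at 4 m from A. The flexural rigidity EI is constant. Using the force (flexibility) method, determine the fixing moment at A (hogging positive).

Take the reaction at B as the redundant and release it; the primary structure is a cantilever fixed at A.
Primary-structure tip deflection at B by superposition:
  point load 74 at a = 4: Pa²(3L − a)/(6EI) = 2999/EI
Tip deflection under a unit load at B: L³/(3EI) = 87.38/EI.
Compatibility at B: δ_0 − R_B·δ_{BB} = 0, so R_B = 2999/87.38 = 34.33 kN.
Moment equilibrium about A: M_A = Σ(load moments about A) − R_B·L = 296 − 34.33×6.4 = 76.31 kN·m.

M_A = 76.31 kN·m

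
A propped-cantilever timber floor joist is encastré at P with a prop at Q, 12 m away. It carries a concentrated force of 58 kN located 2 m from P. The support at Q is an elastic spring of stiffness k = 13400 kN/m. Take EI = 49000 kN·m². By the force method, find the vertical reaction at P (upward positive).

R_P = 55.73 kN

Remove the prop at Q; the released (primary) structure is a cantilever built in at P.
Free-end deflection of the primary structure under the applied loading (downward +):
  point load 58 at a = 2: Pa²(3L − a)/(6EI) = 1315/EI
Tip deflection under a unit load at Q: L³/(3EI) = 576/EI.
With EI = 49000 kN·m²: δ_0 = 0.02683 m and δ_{QQ} = 0.011755 m/kN.
Compatibility — the spring shortens by R_Q/k under the reaction it provides: δ_0 − R_Q·δ_{QQ} = R_Q/k. With 1/k = 0.000075 m/kN, R_Q = δ_0 / (δ_{QQ} + 1/k) = 0.02683 / (0.011755 + 0.000075) = 2.268 kN.
Vertical equilibrium: R_P = ΣP − R_Q = 58 − 2.268 = 55.73 kN.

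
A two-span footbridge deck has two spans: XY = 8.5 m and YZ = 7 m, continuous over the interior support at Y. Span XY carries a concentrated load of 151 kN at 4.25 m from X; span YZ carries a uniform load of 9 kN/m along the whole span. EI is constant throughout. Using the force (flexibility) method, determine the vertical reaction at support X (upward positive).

Take M_Y as the redundant. Released structure: two simple spans XY and YZ with a hinge at Y.
Rotations at Y on the released spans (each span's end-slope, ×1/EI):
  span XY: point load 151 at a = 4.25: Pab(L + a)/(6LEI) = 681.9/EI
  span YZ: UDL 9: wL³/(24EI) = 128.6/EI
  relative rotation θ_0 = (681.9 + 128.6)/EI = 810.5/EI
A unit hogging moment at Y produces rotation L₁/(3EI) + L₂/(3EI) = 5.167/EI.
Slope continuity at Y: θ_0 = M_Y·5.167/EI, so M_Y = 810.5/5.167 = 156.9 kN·m (hogging).
Span XY, ΣM about X with M_Y applied at Y: R_Y^{XY}·8.5 = 641.8 + 156.9, so R_Y^{XY} = 93.96 kN and R_X = 151 − 93.96 = 57.04 kN.

R_X = 57.04 kN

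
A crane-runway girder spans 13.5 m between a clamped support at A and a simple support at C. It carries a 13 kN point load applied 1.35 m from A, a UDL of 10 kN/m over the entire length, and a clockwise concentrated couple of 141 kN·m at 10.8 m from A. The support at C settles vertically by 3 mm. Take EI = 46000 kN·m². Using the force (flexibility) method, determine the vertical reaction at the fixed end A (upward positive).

Choose R_C as the redundant. The primary structure is the cantilever fixed at A.
Downward deflection at the released point C due to the loads:
  point load 13 at a = 1.35: Pa²(3L − a)/(6EI) = 154.6/EI
  UDL 10: wL⁴/(8EI) = 41519/EI
  clockwise couple 141 at a = 10.8: M₀a(2L − a)/(2EI) = 12335/EI
  δ_0 = 54008/EI
Flexibility coefficient — unit upward force at C: δ_{CC} = L³/(3EI) = 820.1/EI.
With EI = 46000 kN·m²: δ_0 = 1.1741 m and δ_{CC} = 0.017829 m/kN.
Compatibility — the beam at C must follow the support down by 0.003 m: δ_0 − R_C·δ_{CC} = 0.003, so R_C = (1.1741 − 0.003)/0.017829 = 65.69 kN.
Vertical equilibrium: R_A = ΣP − R_C = 148 − 65.69 = 82.31 kN.

R_A = 82.31 kN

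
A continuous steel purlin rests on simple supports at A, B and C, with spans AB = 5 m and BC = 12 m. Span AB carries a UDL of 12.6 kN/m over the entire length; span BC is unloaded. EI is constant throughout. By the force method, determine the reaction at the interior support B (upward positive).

R_B = 34.78 kN

Take M_B as the redundant. Released structure: two simple spans AB and BC with a hinge at B.
End slopes at the hinge B, treating each span as simply supported:
  span AB: UDL 12.6: wL³/(24EI) = 65.62/EI
  relative rotation θ_0 = (65.62 + 0)/EI = 65.62/EI
A unit hogging moment at B produces rotation L₁/(3EI) + L₂/(3EI) = 5.667/EI.
Compatibility: M_B·(L₁+L₂)/(3EI) = θ_0, giving M_B = 11.58 kN·m (hogging).
Span AB, ΣM about A with M_B applied at B: R_B^{AB}·5 = 157.5 + 11.58, so R_B^{AB} = 33.82 kN and R_A = 63 − 33.82 = 29.18 kN.
Span BC, ΣM about C: R_B^{BC}·12 = 0 + 11.58, so R_B^{BC} = 0.9651 kN and R_C = 0 − 0.9651 = -0.9651 kN.
R_B = 33.82 + 0.9651 = 34.78 kN.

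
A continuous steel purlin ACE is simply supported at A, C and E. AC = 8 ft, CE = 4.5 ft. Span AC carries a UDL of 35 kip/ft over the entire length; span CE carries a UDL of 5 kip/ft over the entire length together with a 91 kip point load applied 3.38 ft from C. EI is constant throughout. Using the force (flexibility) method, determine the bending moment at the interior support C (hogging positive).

M_C = 201 kip·ft

Insert a hinge at C; M_C is the redundant, and each span becomes simply supported.
Discontinuity in slope at C on the released structure — sum the simple-span end rotations:
  span AC: UDL 35: wL³/(24EI) = 746.7/EI
  span CE: UDL 5: wL³/(24EI) = 18.98/EI
  span CE: point load 91 at a = 3.38: Pab(L + b)/(6LEI) = 71.7/EI
  relative rotation θ_0 = (746.7 + 90.69)/EI = 837.4/EI
A unit hogging moment at C produces rotation L₁/(3EI) + L₂/(3EI) = 4.167/EI.
Slope continuity at C: θ_0 = M_C·4.167/EI, so M_C = 837.4/4.167 = 201 kip·ft (hogging).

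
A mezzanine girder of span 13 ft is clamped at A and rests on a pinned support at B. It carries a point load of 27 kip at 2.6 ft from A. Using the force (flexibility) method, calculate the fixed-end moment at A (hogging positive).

Release the roller at B. Primary structure: cantilever fixed at A.
Free-end deflection of the primary structure under the applied loading (downward +):
  point load 27 at a = 2.6: Pa²(3L − a)/(6EI) = 1107/EI
Tip deflection under a unit load at B: L³/(3EI) = 732.3/EI.
Compatibility at B: δ_0 − R_B·δ_{BB} = 0, so R_B = 1107/732.3 = 1.512 kip.
Moment equilibrium about A: M_A = Σ(load moments about A) − R_B·L = 70.2 − 1.512×13 = 50.54 kip·ft.

M_A = 50.54 kip·ft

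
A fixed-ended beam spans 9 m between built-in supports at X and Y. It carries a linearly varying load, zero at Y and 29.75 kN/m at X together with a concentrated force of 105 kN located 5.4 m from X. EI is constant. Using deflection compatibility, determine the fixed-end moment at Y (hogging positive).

M_Y = 216.4 kN·m

Take the two fixed-end moments M_X, M_Y as redundants; the released structure is the simple span XY.
End rotations of the released simple span under the applied load (×1/EI):
  at X: triangular load, peak 29.75: w₀L³/(45EI) = 481.9/EI
  at Y: triangular load, peak 29.75: 7w₀L³/(360EI) = 421.7/EI
  at X: point load 105 at a = 5.4: Pab(L + b)/(6LEI) = 476.3/EI
  at Y: point load 105 at a = 5.4: Pab(L + a)/(6LEI) = 544.3/EI
  θ_X0 = 958.2/EI,  θ_Y0 = 966/EI
Flexibility coefficients: a unit moment at one end gives L/(3EI) there and L/(6EI) at the far end, so f₁₁ = f₂₂ = 3/EI and f₁₂ = f₂₁ = 1.5/EI.
Compatibility — zero rotation at each built-in end:
  3 M_X + 1.5 M_Y = 958.2
  1.5 M_X + 3 M_Y = 966
Solving the pair gives M_X = 211.2 kN·m and M_Y = 216.4 kN·m (hogging).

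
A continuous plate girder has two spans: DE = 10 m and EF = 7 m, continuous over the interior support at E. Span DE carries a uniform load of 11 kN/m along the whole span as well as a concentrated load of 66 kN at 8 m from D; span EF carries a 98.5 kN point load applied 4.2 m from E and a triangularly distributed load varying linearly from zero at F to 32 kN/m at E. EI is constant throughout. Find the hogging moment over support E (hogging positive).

Insert a hinge at E; M_E is the redundant, and each span becomes simply supported.
Discontinuity in slope at E on the released structure — sum the simple-span end rotations:
  span DE: UDL 11: wL³/(24EI) = 458.3/EI
  span DE: point load 66 at a = 8: Pab(L + a)/(6LEI) = 316.8/EI
  span EF: point load 98.5 at a = 4.2: Pab(L + b)/(6LEI) = 270.3/EI
  span EF: triangular load, peak 32: w₀L³/(45EI) = 243.9/EI
  relative rotation θ_0 = (775.1 + 514.2)/EI = 1289/EI
A unit hogging moment at E produces rotation L₁/(3EI) + L₂/(3EI) = 5.667/EI.
Compatibility: M_E·(L₁+L₂)/(3EI) = θ_0, giving M_E = 227.5 kN·m (hogging).

M_E = 227.5 kN·m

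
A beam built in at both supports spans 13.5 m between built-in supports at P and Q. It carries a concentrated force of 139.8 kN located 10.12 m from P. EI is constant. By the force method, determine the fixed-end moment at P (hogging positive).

Release both end moments; the primary structure is a simply-supported span PQ with redundants M_P and M_Q.
End rotations of the released simple span under the applied load (×1/EI):
  at P: point load 139.8 at a = 10.12: Pab(L + b)/(6LEI) = 996.5/EI
  at Q: point load 139.8 at a = 10.12: Pab(L + a)/(6LEI) = 1394/EI
  θ_P0 = 996.5/EI,  θ_Q0 = 1394/EI
Flexibility coefficients: a unit moment at one end gives L/(3EI) there and L/(6EI) at the far end, so f₁₁ = f₂₂ = 4.5/EI and f₁₂ = f₂₁ = 2.25/EI.
Compatibility — zero rotation at each built-in end:
  4.5 M_P + 2.25 M_Q = 996.5
  2.25 M_P + 4.5 M_Q = 1394
Solving the pair gives M_P = 88.69 kN·m and M_Q = 265.5 kN·m (hogging).

M_P = 88.69 kN·m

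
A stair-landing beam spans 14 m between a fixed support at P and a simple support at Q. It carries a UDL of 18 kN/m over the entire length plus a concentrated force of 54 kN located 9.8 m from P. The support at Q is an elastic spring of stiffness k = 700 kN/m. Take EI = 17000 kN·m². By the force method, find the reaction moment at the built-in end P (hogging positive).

M_P = 589.4 kN·m

Remove the prop at Q; the released (primary) structure is a cantilever built in at P.
Free-end deflection of the primary structure under the applied loading (downward +):
  UDL 18: wL⁴/(8EI) = 86436/EI
  point load 54 at a = 9.8: Pa²(3L − a)/(6EI) = 27832/EI
  δ_0 = 114268/EI
Flexibility coefficient — unit upward force at Q: δ_{QQ} = L³/(3EI) = 914.7/EI.
With EI = 17000 kN·m²: δ_0 = 6.7217 m and δ_{QQ} = 0.053804 m/kN.
Compatibility — the spring shortens by R_Q/k under the reaction it provides: δ_0 − R_Q·δ_{QQ} = R_Q/k. With 1/k = 0.001429 m/kN, R_Q = δ_0 / (δ_{QQ} + 1/k) = 6.7217 / (0.053804 + 0.001429) = 121.7 kN.
Moment equilibrium about P: M_P = Σ(load moments about P) − R_Q·L = 2293 − 121.7×14 = 589.4 kN·m.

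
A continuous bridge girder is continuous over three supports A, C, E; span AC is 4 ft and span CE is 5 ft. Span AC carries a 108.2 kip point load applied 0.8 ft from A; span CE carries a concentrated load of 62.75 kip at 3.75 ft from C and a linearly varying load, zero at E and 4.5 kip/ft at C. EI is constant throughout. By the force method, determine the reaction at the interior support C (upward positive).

R_C = 64.2 kip

Take M_C as the redundant. Released structure: two simple spans AC and CE with a hinge at C.
End slopes at the hinge C, treating each span as simply supported:
  span AC: point load 108.2 at a = 0.8: Pab(L + a)/(6LEI) = 55.4/EI
  span CE: point load 62.75 at a = 3.75: Pab(L + b)/(6LEI) = 61.28/EI
  span CE: triangular load, peak 4.5: w₀L³/(45EI) = 12.5/EI
  relative rotation θ_0 = (55.4 + 73.78)/EI = 129.2/EI
A unit hogging moment at C produces rotation L₁/(3EI) + L₂/(3EI) = 3/EI.
Slope continuity at C: θ_0 = M_C·3/EI, so M_C = 129.2/3 = 43.06 kip·ft (hogging).
Span AC, ΣM about A with M_C applied at C: R_C^{AC}·4 = 86.56 + 43.06, so R_C^{AC} = 32.4 kip and R_A = 108.2 − 32.4 = 75.8 kip.
Span CE, ΣM about E: R_C^{CE}·5 = 115.9 + 43.06, so R_C^{CE} = 31.8 kip and R_E = 74 − 31.8 = 42.2 kip.
R_C = 32.4 + 31.8 = 64.2 kip.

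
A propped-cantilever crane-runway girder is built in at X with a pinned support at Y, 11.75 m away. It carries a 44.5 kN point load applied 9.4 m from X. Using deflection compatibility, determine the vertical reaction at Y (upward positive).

Remove the prop at Y; the released (primary) structure is a cantilever built in at X.
Deflection at Y on the released cantilever, summing each load's contribution:
  point load 44.5 at a = 9.4: Pa²(3L − a)/(6EI) = 16940/EI
Tip deflection under a unit load at Y: L³/(3EI) = 540.7/EI.
Compatibility at Y: δ_0 − R_Y·δ_{YY} = 0, so R_Y = 16940/540.7 = 31.33 kN.

R_Y = 31.33 kN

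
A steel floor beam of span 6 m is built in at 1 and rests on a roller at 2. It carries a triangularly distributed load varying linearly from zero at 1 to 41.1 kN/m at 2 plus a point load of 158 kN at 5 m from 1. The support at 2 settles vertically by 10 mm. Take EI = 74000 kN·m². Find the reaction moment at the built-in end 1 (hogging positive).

M_1 = 224.8 kN·m

Take the reaction at 2 as the redundant and release it; the primary structure is a cantilever fixed at 1.
Free-end deflection of the primary structure under the applied loading (downward +):
  triangular load, peak 41.1 at the free end: 11w₀L⁴/(120EI) = 4883/EI
  point load 158 at a = 5: Pa²(3L − a)/(6EI) = 8558/EI
  δ_0 = 13441/EI
Flexibility coefficient — unit upward force at 2: δ_{22} = L³/(3EI) = 72/EI.
With EI = 74000 kN·m²: δ_0 = 0.18164 m and δ_{22} = 0.000973 m/kN.
Compatibility — the beam at 2 must follow the support down by 0.01 m: δ_0 − R_2·δ_{22} = 0.01, so R_2 = (0.18164 − 0.01)/0.000973 = 176.4 kN.
Moment equilibrium about 1: M_1 = Σ(load moments about 1) − R_2·L = 1283 − 176.4×6 = 224.8 kN·m.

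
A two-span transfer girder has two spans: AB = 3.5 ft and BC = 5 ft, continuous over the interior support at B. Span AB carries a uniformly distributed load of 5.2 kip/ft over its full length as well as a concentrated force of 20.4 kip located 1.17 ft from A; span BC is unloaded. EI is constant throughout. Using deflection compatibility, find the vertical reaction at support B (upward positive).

R_B = 19.63 kip

Insert a hinge at B; M_B is the redundant, and each span becomes simply supported.
Discontinuity in slope at B on the released structure — sum the simple-span end rotations:
  span AB: UDL 5.2: wL³/(24EI) = 9.29/EI
  span AB: point load 20.4 at a = 1.17: Pab(L + a)/(6LEI) = 12.37/EI
  relative rotation θ_0 = (21.66 + 0)/EI = 21.66/EI
A unit hogging moment at B produces rotation L₁/(3EI) + L₂/(3EI) = 2.833/EI.
Compatibility: M_B·(L₁+L₂)/(3EI) = θ_0, giving M_B = 7.644 kip·ft (hogging).
Span AB, ΣM about A with M_B applied at B: R_B^{AB}·3.5 = 55.72 + 7.644, so R_B^{AB} = 18.1 kip and R_A = 38.6 − 18.1 = 20.5 kip.
Span BC, ΣM about C: R_B^{BC}·5 = 0 + 7.644, so R_B^{BC} = 1.529 kip and R_C = 0 − 1.529 = -1.529 kip.
R_B = 18.1 + 1.529 = 19.63 kip.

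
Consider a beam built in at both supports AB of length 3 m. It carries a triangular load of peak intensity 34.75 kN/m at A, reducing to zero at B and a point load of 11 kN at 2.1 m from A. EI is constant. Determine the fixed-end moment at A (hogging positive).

M_A = 17.72 kN·m

Release both end moments; the primary structure is a simply-supported span AB with redundants M_A and M_B.
Simple-span end rotations at A and B under the given loads:
  at A: triangular load, peak 34.75: w₀L³/(45EI) = 20.85/EI
  at B: triangular load, peak 34.75: 7w₀L³/(360EI) = 18.24/EI
  at A: point load 11 at a = 2.1: Pab(L + b)/(6LEI) = 4.505/EI
  at B: point load 11 at a = 2.1: Pab(L + a)/(6LEI) = 5.891/EI
  θ_A0 = 25.35/EI,  θ_B0 = 24.13/EI
Flexibility coefficients: a unit moment at one end gives L/(3EI) there and L/(6EI) at the far end, so f₁₁ = f₂₂ = 1/EI and f₁₂ = f₂₁ = 0.5/EI.
Compatibility — zero rotation at each built-in end:
  1 M_A + 0.5 M_B = 25.35
  0.5 M_A + 1 M_B = 24.13
Solving the pair gives M_A = 17.72 kN·m and M_B = 15.28 kN·m (hogging).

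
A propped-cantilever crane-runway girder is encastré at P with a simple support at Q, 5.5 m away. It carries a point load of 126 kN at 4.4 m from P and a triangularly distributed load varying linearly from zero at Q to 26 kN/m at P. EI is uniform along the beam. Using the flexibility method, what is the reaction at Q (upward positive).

Choose R_Q as the redundant. The primary structure is the cantilever fixed at P.
Primary-structure tip deflection at Q by superposition:
  point load 126 at a = 4.4: Pa²(3L − a)/(6EI) = 4919/EI
  triangular load, peak 26 at the fixed end: w₀L⁴/(30EI) = 793.1/EI
  δ_0 = 5712/EI
Flexibility coefficient — unit upward force at Q: δ_{QQ} = L³/(3EI) = 55.46/EI.
Compatibility at Q: δ_0 − R_Q·δ_{QQ} = 0, so R_Q = 5712/55.46 = 103 kN.

R_Q = 103 kN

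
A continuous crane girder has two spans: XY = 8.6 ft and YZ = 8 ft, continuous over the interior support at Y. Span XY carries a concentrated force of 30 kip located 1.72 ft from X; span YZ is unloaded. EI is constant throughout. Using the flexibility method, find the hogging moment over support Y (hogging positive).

M_Y = 12.83 kip·ft

Take M_Y as the redundant. Released structure: two simple spans XY and YZ with a hinge at Y.
Discontinuity in slope at Y on the released structure — sum the simple-span end rotations:
  span XY: point load 30 at a = 1.72: Pab(L + a)/(6LEI) = 71/EI
  relative rotation θ_0 = (71 + 0)/EI = 71/EI
A unit hogging moment at Y produces rotation L₁/(3EI) + L₂/(3EI) = 5.533/EI.
Slope continuity at Y: θ_0 = M_Y·5.533/EI, so M_Y = 71/5.533 = 12.83 kip·ft (hogging).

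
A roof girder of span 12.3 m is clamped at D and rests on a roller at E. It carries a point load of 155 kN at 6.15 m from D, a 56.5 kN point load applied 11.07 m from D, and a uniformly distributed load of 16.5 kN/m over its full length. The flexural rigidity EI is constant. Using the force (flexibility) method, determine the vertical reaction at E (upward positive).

Take the reaction at E as the redundant and release it; the primary structure is a cantilever fixed at D.
Primary-structure tip deflection at E by superposition:
  point load 155 at a = 6.15: Pa²(3L − a)/(6EI) = 30045/EI
  point load 56.5 at a = 11.07: Pa²(3L − a)/(6EI) = 29807/EI
  UDL 16.5: wL⁴/(8EI) = 47208/EI
  δ_0 = 107060/EI
Tip deflection under a unit load at E: L³/(3EI) = 620.3/EI.
The prop prevents deflection at E: R_E = δ_0/δ_{EE} = 107060/620.3 = 172.6 kN.

R_E = 172.6 kN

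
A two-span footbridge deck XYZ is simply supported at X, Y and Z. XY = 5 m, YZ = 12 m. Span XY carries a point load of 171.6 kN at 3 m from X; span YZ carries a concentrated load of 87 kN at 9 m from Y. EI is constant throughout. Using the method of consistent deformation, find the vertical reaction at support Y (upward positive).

R_Y = 162.9 kN

Insert a hinge at Y; M_Y is the redundant, and each span becomes simply supported.
Rotations at Y on the released spans (each span's end-slope, ×1/EI):
  span XY: point load 171.6 at a = 3: Pab(L + a)/(6LEI) = 274.6/EI
  span YZ: point load 87 at a = 9: Pab(L + b)/(6LEI) = 489.4/EI
  relative rotation θ_0 = (274.6 + 489.4)/EI = 763.9/EI
A unit hogging moment at Y produces rotation L₁/(3EI) + L₂/(3EI) = 5.667/EI.
Compatibility: M_Y·(L₁+L₂)/(3EI) = θ_0, giving M_Y = 134.8 kN·m (hogging).
Span XY, ΣM about X with M_Y applied at Y: R_Y^{XY}·5 = 514.8 + 134.8, so R_Y^{XY} = 129.9 kN and R_X = 171.6 − 129.9 = 41.68 kN.
Span YZ, ΣM about Z: R_Y^{YZ}·12 = 261 + 134.8, so R_Y^{YZ} = 32.98 kN and R_Z = 87 − 32.98 = 54.02 kN.
R_Y = 129.9 + 32.98 = 162.9 kN.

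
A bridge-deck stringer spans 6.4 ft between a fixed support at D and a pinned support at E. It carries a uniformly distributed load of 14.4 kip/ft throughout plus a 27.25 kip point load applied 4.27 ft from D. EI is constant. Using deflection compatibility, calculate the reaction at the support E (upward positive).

Take the reaction at E as the redundant and release it; the primary structure is a cantilever fixed at D.
Primary-structure tip deflection at E by superposition:
  UDL 14.4: wL⁴/(8EI) = 3020/EI
  point load 27.25 at a = 4.27: Pa²(3L − a)/(6EI) = 1236/EI
  δ_0 = 4256/EI
Tip deflection under a unit load at E: L³/(3EI) = 87.38/EI.
Compatibility at E: δ_0 − R_E·δ_{EE} = 0, so R_E = 4256/87.38 = 48.71 kip.

R_E = 48.71 kip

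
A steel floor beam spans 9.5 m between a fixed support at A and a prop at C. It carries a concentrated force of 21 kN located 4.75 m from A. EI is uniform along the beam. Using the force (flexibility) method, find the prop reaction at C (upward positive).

Choose R_C as the redundant. The primary structure is the cantilever fixed at A.
Primary-structure tip deflection at C by superposition:
  point load 21 at a = 4.75: Pa²(3L − a)/(6EI) = 1876/EI
Tip deflection under a unit load at C: L³/(3EI) = 285.8/EI.
Compatibility at C: δ_0 − R_C·δ_{CC} = 0, so R_C = 1876/285.8 = 6.562 kN.

R_C = 6.562 kN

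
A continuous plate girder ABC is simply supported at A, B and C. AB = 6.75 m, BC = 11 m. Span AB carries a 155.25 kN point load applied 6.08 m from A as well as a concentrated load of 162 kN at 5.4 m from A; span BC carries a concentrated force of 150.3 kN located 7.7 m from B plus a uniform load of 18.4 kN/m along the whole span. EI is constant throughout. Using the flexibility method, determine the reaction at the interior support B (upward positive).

Insert a hinge at B; M_B is the redundant, and each span becomes simply supported.
End slopes at the hinge B, treating each span as simply supported:
  span AB: point load 155.25 at a = 6.08: Pab(L + a)/(6LEI) = 200.3/EI
  span AB: point load 162 at a = 5.4: Pab(L + a)/(6LEI) = 354.3/EI
  span BC: point load 150.3 at a = 7.7: Pab(L + b)/(6LEI) = 827.5/EI
  span BC: UDL 18.4: wL³/(24EI) = 1020/EI
  relative rotation θ_0 = (554.6 + 1848)/EI = 2403/EI
A unit hogging moment at B produces rotation L₁/(3EI) + L₂/(3EI) = 5.917/EI.
Slope continuity at B: θ_0 = M_B·5.917/EI, so M_B = 2403/5.917 = 406.1 kN·m (hogging).
Span AB, ΣM about A with M_B applied at B: R_B^{AB}·6.75 = 1819 + 406.1, so R_B^{AB} = 329.6 kN and R_A = 317.2 − 329.6 = -12.35 kN.
Span BC, ΣM about C: R_B^{BC}·11 = 1609 + 406.1, so R_B^{BC} = 183.2 kN and R_C = 352.7 − 183.2 = 169.5 kN.
R_B = 329.6 + 183.2 = 512.8 kN.

R_B = 512.8 kN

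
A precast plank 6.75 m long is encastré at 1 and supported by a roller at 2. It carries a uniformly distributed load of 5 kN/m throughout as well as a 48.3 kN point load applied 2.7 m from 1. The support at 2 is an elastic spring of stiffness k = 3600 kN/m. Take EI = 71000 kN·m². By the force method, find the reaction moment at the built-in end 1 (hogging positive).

M_1 = 115.8 kN·m

Remove the prop at 2; the released (primary) structure is a cantilever built in at 1.
Free-end deflection of the primary structure under the applied loading (downward +):
  UDL 5: wL⁴/(8EI) = 1297/EI
  point load 48.3 at a = 2.7: Pa²(3L − a)/(6EI) = 1030/EI
  δ_0 = 2327/EI
Flexibility coefficient — unit upward force at 2: δ_{22} = L³/(3EI) = 102.5/EI.
With EI = 71000 kN·m²: δ_0 = 0.03278 m and δ_{22} = 0.001444 m/kN.
Compatibility — the spring shortens by R_2/k under the reaction it provides: δ_0 − R_2·δ_{22} = R_2/k. With 1/k = 0.000278 m/kN, R_2 = δ_0 / (δ_{22} + 1/k) = 0.03278 / (0.001444 + 0.000278) = 19.04 kN.
Moment equilibrium about 1: M_1 = Σ(load moments about 1) − R_2·L = 244.3 − 19.04×6.75 = 115.8 kN·m.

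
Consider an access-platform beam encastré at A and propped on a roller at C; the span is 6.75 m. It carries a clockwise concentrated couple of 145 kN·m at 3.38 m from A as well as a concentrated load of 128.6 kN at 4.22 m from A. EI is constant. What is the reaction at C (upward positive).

R_C = 83.87 kN

Remove the prop at C; the released (primary) structure is a cantilever built in at A.
Primary-structure tip deflection at C by superposition:
  clockwise couple 145 at a = 3.38: M₀a(2L − a)/(2EI) = 2480/EI
  point load 128.6 at a = 4.22: Pa²(3L − a)/(6EI) = 6119/EI
  δ_0 = 8598/EI
Tip deflection under a unit load at C: L³/(3EI) = 102.5/EI.
Compatibility at C: δ_0 − R_C·δ_{CC} = 0, so R_C = 8598/102.5 = 83.87 kN.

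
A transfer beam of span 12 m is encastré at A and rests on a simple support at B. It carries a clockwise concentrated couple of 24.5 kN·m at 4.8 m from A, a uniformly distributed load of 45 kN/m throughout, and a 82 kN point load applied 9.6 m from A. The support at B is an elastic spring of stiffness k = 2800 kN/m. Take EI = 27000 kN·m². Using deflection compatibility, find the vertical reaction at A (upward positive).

Take the reaction at B as the redundant and release it; the primary structure is a cantilever fixed at A.
Deflection at B on the released cantilever, summing each load's contribution:
  clockwise couple 24.5 at a = 4.8: M₀a(2L − a)/(2EI) = 1129/EI
  UDL 45: wL⁴/(8EI) = 116640/EI
  point load 82 at a = 9.6: Pa²(3L − a)/(6EI) = 33251/EI
  δ_0 = 151020/EI
Flexibility coefficient — unit upward force at B: δ_{BB} = L³/(3EI) = 576/EI.
With EI = 27000 kN·m²: δ_0 = 5.5933 m and δ_{BB} = 0.021333 m/kN.
Compatibility — the spring shortens by R_B/k under the reaction it provides: δ_0 − R_B·δ_{BB} = R_B/k. With 1/k = 0.000357 m/kN, R_B = δ_0 / (δ_{BB} + 1/k) = 5.5933 / (0.021333 + 0.000357) = 257.9 kN.
Vertical equilibrium: R_A = ΣP − R_B = 622 − 257.9 = 364.1 kN.

R_A = 364.1 kN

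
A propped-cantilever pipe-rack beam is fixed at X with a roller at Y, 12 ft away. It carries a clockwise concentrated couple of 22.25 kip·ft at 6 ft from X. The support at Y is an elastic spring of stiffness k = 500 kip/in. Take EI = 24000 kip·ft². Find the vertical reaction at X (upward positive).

Take the reaction at Y as the redundant and release it; the primary structure is a cantilever fixed at X.
Downward deflection at the released point Y due to the loads:
  clockwise couple 22.25 at a = 6: M₀a(2L − a)/(2EI) = 1202/EI
Tip deflection under a unit load at Y: L³/(3EI) = 576/EI.
With EI = 24000 kip·ft²: δ_0 = 0.050063 ft and δ_{YY} = 0.024 ft/kip.
Compatibility — the spring shortens by R_Y/k under the reaction it provides: δ_0 − R_Y·δ_{YY} = R_Y/k. With 1/k = 1/(500×12) ft/kip = 0.000167 ft/kip, R_Y = δ_0 / (δ_{YY} + 1/k) = 0.050063 / (0.024 + 0.000167) = 2.072 kip.
Vertical equilibrium: R_X = ΣP − R_Y = 0 − 2.072 = -2.072 kip.

R_X = -2.072 kip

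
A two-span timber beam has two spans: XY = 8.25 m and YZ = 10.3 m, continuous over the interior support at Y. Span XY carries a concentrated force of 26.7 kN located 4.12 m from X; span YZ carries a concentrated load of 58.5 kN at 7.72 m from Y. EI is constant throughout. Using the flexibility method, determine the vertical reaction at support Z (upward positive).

R_Z = 38.25 kN

Take M_Y as the redundant. Released structure: two simple spans XY and YZ with a hinge at Y.
Discontinuity in slope at Y on the released structure — sum the simple-span end rotations:
  span XY: point load 26.7 at a = 4.12: Pab(L + a)/(6LEI) = 113.5/EI
  span YZ: point load 58.5 at a = 7.72: Pab(L + b)/(6LEI) = 242.8/EI
  relative rotation θ_0 = (113.5 + 242.8)/EI = 356.4/EI
A unit hogging moment at Y produces rotation L₁/(3EI) + L₂/(3EI) = 6.183/EI.
Compatibility: M_Y·(L₁+L₂)/(3EI) = θ_0, giving M_Y = 57.63 kN·m (hogging).
Span YZ, ΣM about Z: R_Y^{YZ}·10.3 = 150.9 + 57.63, so R_Y^{YZ} = 20.25 kN and R_Z = 58.5 − 20.25 = 38.25 kN.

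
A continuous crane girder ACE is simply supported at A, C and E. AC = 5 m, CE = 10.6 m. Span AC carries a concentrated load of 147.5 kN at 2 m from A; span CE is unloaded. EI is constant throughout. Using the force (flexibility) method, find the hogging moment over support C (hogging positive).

M_C = 39.71 kN·m

Insert a hinge at C; M_C is the redundant, and each span becomes simply supported.
Discontinuity in slope at C on the released structure — sum the simple-span end rotations:
  span AC: point load 147.5 at a = 2: Pab(L + a)/(6LEI) = 206.5/EI
  relative rotation θ_0 = (206.5 + 0)/EI = 206.5/EI
A unit hogging moment at C produces rotation L₁/(3EI) + L₂/(3EI) = 5.2/EI.
Compatibility: M_C·(L₁+L₂)/(3EI) = θ_0, giving M_C = 39.71 kN·m (hogging).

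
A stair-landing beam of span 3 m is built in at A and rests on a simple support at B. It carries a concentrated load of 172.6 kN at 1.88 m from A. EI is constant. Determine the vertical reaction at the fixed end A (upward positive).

Choose R_B as the redundant. The primary structure is the cantilever fixed at A.
Primary-structure tip deflection at B by superposition:
  point load 172.6 at a = 1.88: Pa²(3L − a)/(6EI) = 723.9/EI
Flexibility coefficient — unit upward force at B: δ_{BB} = L³/(3EI) = 9/EI.
Compatibility at B: δ_0 − R_B·δ_{BB} = 0, so R_B = 723.9/9 = 80.43 kN.
Vertical equilibrium: R_A = ΣP − R_B = 172.6 − 80.43 = 92.17 kN.

R_A = 92.17 kN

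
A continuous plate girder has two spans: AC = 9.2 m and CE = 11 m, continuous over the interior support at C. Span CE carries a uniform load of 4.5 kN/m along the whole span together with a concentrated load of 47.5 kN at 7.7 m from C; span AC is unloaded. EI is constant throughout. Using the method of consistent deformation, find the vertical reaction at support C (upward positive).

Take M_C as the redundant. Released structure: two simple spans AC and CE with a hinge at C.
Rotations at C on the released spans (each span's end-slope, ×1/EI):
  span CE: UDL 4.5: wL³/(24EI) = 249.6/EI
  span CE: point load 47.5 at a = 7.7: Pab(L + b)/(6LEI) = 261.5/EI
  relative rotation θ_0 = (0 + 511.1)/EI = 511.1/EI
A unit hogging moment at C produces rotation L₁/(3EI) + L₂/(3EI) = 6.733/EI.
Compatibility: M_C·(L₁+L₂)/(3EI) = θ_0, giving M_C = 75.9 kN·m (hogging).
Span AC, ΣM about A with M_C applied at C: R_C^{AC}·9.2 = 0 + 75.9, so R_C^{AC} = 8.25 kN and R_A = 0 − 8.25 = -8.25 kN.
Span CE, ΣM about E: R_C^{CE}·11 = 429 + 75.9, so R_C^{CE} = 45.9 kN and R_E = 97 − 45.9 = 51.1 kN.
R_C = 8.25 + 45.9 = 54.15 kN.

R_C = 54.15 kN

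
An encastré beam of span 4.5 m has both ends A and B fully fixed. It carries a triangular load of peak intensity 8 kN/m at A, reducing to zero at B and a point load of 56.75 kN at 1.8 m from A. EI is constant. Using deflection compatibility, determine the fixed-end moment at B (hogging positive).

M_B = 29.92 kN·m

Release both end moments; the primary structure is a simply-supported span AB with redundants M_A and M_B.
End rotations of the released simple span under the applied load (×1/EI):
  at A: triangular load, peak 8: w₀L³/(45EI) = 16.2/EI
  at B: triangular load, peak 8: 7w₀L³/(360EI) = 14.18/EI
  at A: point load 56.75 at a = 1.8: Pab(L + b)/(6LEI) = 73.55/EI
  at B: point load 56.75 at a = 1.8: Pab(L + a)/(6LEI) = 64.35/EI
  θ_A0 = 89.75/EI,  θ_B0 = 78.53/EI
Flexibility coefficients: a unit moment at one end gives L/(3EI) there and L/(6EI) at the far end, so f₁₁ = f₂₂ = 1.5/EI and f₁₂ = f₂₁ = 0.75/EI.
Compatibility — zero rotation at each built-in end:
  1.5 M_A + 0.75 M_B = 89.75
  0.75 M_A + 1.5 M_B = 78.53
Solving the pair gives M_A = 44.87 kN·m and M_B = 29.92 kN·m (hogging).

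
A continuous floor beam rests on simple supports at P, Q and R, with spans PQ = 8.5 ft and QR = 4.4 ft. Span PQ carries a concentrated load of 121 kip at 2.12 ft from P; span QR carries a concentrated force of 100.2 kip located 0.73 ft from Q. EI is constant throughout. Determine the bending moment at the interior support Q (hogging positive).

Take M_Q as the redundant. Released structure: two simple spans PQ and QR with a hinge at Q.
End slopes at the hinge Q, treating each span as simply supported:
  span PQ: point load 121 at a = 2.12: Pab(L + a)/(6LEI) = 340.8/EI
  span QR: point load 100.2 at a = 0.73: Pab(L + b)/(6LEI) = 82.06/EI
  relative rotation θ_0 = (340.8 + 82.06)/EI = 422.9/EI
A unit hogging moment at Q produces rotation L₁/(3EI) + L₂/(3EI) = 4.3/EI.
Slope continuity at Q: θ_0 = M_Q·4.3/EI, so M_Q = 422.9/4.3 = 98.34 kip·ft (hogging).

M_Q = 98.34 kip·ft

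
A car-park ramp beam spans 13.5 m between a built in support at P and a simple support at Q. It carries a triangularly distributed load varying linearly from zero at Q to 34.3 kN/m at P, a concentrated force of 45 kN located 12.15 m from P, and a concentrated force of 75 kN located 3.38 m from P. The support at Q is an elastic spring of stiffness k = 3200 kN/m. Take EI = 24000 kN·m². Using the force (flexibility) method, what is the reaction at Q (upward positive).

R_Q = 90.22 kN

Remove the prop at Q; the released (primary) structure is a cantilever built in at P.
Free-end deflection of the primary structure under the applied loading (downward +):
  triangular load, peak 34.3 at the fixed end: w₀L⁴/(30EI) = 37976/EI
  point load 45 at a = 12.15: Pa²(3L − a)/(6EI) = 31388/EI
  point load 75 at a = 3.38: Pa²(3L − a)/(6EI) = 5301/EI
  δ_0 = 74665/EI
Tip deflection under a unit load at Q: L³/(3EI) = 820.1/EI.
With EI = 24000 kN·m²: δ_0 = 3.111 m and δ_{QQ} = 0.034172 m/kN.
Compatibility — the spring shortens by R_Q/k under the reaction it provides: δ_0 − R_Q·δ_{QQ} = R_Q/k. With 1/k = 0.000313 m/kN, R_Q = δ_0 / (δ_{QQ} + 1/k) = 3.111 / (0.034172 + 0.000313) = 90.22 kN.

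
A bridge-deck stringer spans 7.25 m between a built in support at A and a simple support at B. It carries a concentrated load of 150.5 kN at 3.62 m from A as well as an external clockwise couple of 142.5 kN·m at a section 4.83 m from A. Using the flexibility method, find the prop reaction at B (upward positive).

Release the roller at B. Primary structure: cantilever fixed at A.
Deflection at B on the released cantilever, summing each load's contribution:
  point load 150.5 at a = 3.62: Pa²(3L − a)/(6EI) = 5959/EI
  clockwise couple 142.5 at a = 4.83: M₀a(2L − a)/(2EI) = 3328/EI
  δ_0 = 9287/EI
Tip deflection under a unit load at B: L³/(3EI) = 127/EI.
The prop prevents deflection at B: R_B = δ_0/δ_{BB} = 9287/127 = 73.11 kN.

R_B = 73.11 kN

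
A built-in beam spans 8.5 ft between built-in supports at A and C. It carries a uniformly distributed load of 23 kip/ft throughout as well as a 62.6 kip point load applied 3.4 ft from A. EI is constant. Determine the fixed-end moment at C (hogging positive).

Take the two fixed-end moments M_A, M_C as redundants; the released structure is the simple span AC.
On the primary (simply-supported) span, the end slopes from the loading are:
  at A: UDL 23: wL³/(24EI) = 588.5/EI
  at C: UDL 23: wL³/(24EI) = 588.5/EI
  at A: point load 62.6 at a = 3.4: Pab(L + b)/(6LEI) = 289.5/EI
  at C: point load 62.6 at a = 3.4: Pab(L + a)/(6LEI) = 253.3/EI
  θ_A0 = 878/EI,  θ_C0 = 841.8/EI
Flexibility coefficients: a unit moment at one end gives L/(3EI) there and L/(6EI) at the far end, so f₁₁ = f₂₂ = 2.833/EI and f₁₂ = f₂₁ = 1.417/EI.
Compatibility — zero rotation at each built-in end:
  2.833 M_A + 1.417 M_C = 878
  1.417 M_A + 2.833 M_C = 841.8
Solving the pair gives M_A = 215.1 kip·ft and M_C = 189.6 kip·ft (hogging).

M_C = 189.6 kip·ft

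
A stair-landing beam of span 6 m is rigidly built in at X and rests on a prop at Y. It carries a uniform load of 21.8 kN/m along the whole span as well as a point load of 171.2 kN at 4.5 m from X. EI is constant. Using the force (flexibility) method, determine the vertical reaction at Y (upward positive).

Take the reaction at Y as the redundant and release it; the primary structure is a cantilever fixed at X.
Free-end deflection of the primary structure under the applied loading (downward +):
  UDL 21.8: wL⁴/(8EI) = 3532/EI
  point load 171.2 at a = 4.5: Pa²(3L − a)/(6EI) = 7800/EI
  δ_0 = 11332/EI
Tip deflection under a unit load at Y: L³/(3EI) = 72/EI.
Compatibility at Y: δ_0 − R_Y·δ_{YY} = 0, so R_Y = 11332/72 = 157.4 kN.

R_Y = 157.4 kN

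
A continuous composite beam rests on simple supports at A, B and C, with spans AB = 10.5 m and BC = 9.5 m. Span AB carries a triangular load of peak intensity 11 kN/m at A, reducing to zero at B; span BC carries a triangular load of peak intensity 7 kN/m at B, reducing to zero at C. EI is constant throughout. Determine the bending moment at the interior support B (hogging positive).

Insert a hinge at B; M_B is the redundant, and each span becomes simply supported.
Discontinuity in slope at B on the released structure — sum the simple-span end rotations:
  span AB: triangular load, peak 11: 7w₀L³/(360EI) = 247.6/EI
  span BC: triangular load, peak 7: w₀L³/(45EI) = 133.4/EI
  relative rotation θ_0 = (247.6 + 133.4)/EI = 381/EI
A unit hogging moment at B produces rotation L₁/(3EI) + L₂/(3EI) = 6.667/EI.
Compatibility: M_B·(L₁+L₂)/(3EI) = θ_0, giving M_B = 57.15 kN·m (hogging).

M_B = 57.15 kN·m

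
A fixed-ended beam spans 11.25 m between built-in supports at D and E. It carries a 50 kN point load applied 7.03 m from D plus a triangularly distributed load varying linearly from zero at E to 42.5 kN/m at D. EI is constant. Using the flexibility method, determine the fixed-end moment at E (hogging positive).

Release both end moments; the primary structure is a simply-supported span DE with redundants M_D and M_E.
Simple-span end rotations at D and E under the given loads:
  at D: point load 50 at a = 7.03: Pab(L + b)/(6LEI) = 340/EI
  at E: point load 50 at a = 7.03: Pab(L + a)/(6LEI) = 401.7/EI
  at D: triangular load, peak 42.5: w₀L³/(45EI) = 1345/EI
  at E: triangular load, peak 42.5: 7w₀L³/(360EI) = 1177/EI
  θ_D0 = 1685/EI,  θ_E0 = 1578/EI
Flexibility coefficients: a unit moment at one end gives L/(3EI) there and L/(6EI) at the far end, so f₁₁ = f₂₂ = 3.75/EI and f₁₂ = f₂₁ = 1.875/EI.
Compatibility — zero rotation at each built-in end:
  3.75 M_D + 1.875 M_E = 1685
  1.875 M_D + 3.75 M_E = 1578
Solving the pair gives M_D = 318.4 kN·m and M_E = 261.7 kN·m (hogging).

M_E = 261.7 kN·m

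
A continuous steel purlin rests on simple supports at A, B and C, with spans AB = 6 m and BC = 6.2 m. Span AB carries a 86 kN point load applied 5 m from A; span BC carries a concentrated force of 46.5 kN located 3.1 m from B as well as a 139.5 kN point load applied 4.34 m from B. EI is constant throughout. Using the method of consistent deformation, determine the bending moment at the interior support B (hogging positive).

Release continuity at B by inserting a hinge; the redundant is the internal moment M_B. The primary structure is two simply-supported spans AB and BC.
End slopes at the hinge B, treating each span as simply supported:
  span AB: point load 86 at a = 5: Pab(L + a)/(6LEI) = 131.4/EI
  span BC: point load 46.5 at a = 3.1: Pab(L + b)/(6LEI) = 111.7/EI
  span BC: point load 139.5 at a = 4.34: Pab(L + b)/(6LEI) = 244/EI
  relative rotation θ_0 = (131.4 + 355.7)/EI = 487.1/EI
A unit hogging moment at B produces rotation L₁/(3EI) + L₂/(3EI) = 4.067/EI.
Compatibility: M_B·(L₁+L₂)/(3EI) = θ_0, giving M_B = 119.8 kN·m (hogging).

M_B = 119.8 kN·m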